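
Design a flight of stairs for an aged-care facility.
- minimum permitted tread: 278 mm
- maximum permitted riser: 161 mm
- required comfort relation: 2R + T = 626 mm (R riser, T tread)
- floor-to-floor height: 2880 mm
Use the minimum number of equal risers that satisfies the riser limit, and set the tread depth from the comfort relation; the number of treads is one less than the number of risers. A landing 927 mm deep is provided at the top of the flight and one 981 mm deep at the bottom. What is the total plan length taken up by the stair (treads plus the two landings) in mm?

⌈2880/161⌉ = 18 risers.
Each riser is 2880/18 = 160 mm (≤ 161 mm).
Tread T = 626 − 2 × 160 = 306 mm (≥ 278 mm).
Going = (18 − 1) × 306 = 5202 mm.
Enclosure = 5202 + 927 + 981 = 7110 mm.

7110 mm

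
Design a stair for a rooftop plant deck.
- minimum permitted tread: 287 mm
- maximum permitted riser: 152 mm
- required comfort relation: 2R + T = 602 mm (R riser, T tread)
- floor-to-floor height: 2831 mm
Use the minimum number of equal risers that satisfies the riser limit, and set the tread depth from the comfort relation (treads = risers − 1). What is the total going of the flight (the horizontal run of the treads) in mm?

5472 mm

⌈2831/152⌉ = 19 risers.
R = 2831 ÷ 19 = 149 mm.
From 2R + T = 602: T = 602 − 298 = 304 mm.
Treads = 19 − 1 = 18; going = 18 × 304 = 5472 mm.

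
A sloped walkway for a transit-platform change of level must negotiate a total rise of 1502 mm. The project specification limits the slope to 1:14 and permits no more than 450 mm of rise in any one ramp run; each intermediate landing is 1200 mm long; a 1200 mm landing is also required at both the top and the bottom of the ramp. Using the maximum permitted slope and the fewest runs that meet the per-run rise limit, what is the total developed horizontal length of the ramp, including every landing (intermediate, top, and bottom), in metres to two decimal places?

27.03 m

⌈1502/450⌉ = 4 ramp runs. That means 3 intermediate landings.
Ramp run (horizontal) at 1:14: 1502 × 14 = 21028 mm.
3 intermediate landings contribute 3 × 1200 = 3600 mm.
Top and bottom landings: 2 × 1200 = 2400 mm.
Total = 21028 + 3600 + 2400 = 27028 mm.
= 27.03 m.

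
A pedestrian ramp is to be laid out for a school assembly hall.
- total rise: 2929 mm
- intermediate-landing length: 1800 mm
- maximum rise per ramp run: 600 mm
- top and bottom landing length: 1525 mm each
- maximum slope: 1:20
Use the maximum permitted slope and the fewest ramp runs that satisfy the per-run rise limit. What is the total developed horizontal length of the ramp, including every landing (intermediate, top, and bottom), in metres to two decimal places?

At most 600 each: 2929/600 = 4.88, giving 5 ramp runs. That means 4 intermediate landings.
Horizontal run for 2929 mm of rise at 1:20 is 2929 × 20 = 58580 mm.
Intermediate landings: 4 × 1800 = 7200 mm.
Top and bottom landings: 2 × 1525 = 3050 mm.
Total = 58580 + 7200 + 3050 = 68830 mm.
= 68.83 m.

68.83 m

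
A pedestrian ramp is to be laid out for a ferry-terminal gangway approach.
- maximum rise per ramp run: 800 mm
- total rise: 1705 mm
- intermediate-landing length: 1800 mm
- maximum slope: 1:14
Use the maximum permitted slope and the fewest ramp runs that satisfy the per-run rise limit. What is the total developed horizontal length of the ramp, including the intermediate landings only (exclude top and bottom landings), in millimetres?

27470 mm

1705 / 800 = 2.131 → round up to 3 ramp runs. That means 2 intermediate landings.
Ramp run (horizontal) at 1:14: 1705 × 14 = 23870 mm.
2 intermediate landings contribute 2 × 1800 = 3600 mm.
Developed length = 23870 + 3600 = 27470 mm.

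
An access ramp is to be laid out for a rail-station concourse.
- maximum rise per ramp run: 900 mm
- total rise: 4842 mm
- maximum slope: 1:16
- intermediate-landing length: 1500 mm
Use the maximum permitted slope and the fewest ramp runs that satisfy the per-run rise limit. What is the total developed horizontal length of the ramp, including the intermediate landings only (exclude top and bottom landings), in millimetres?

84972 mm

⌈4842/900⌉ = 6 ramp runs. That means 5 intermediate landings.
Horizontal run for 4842 mm of rise at 1:16 is 4842 × 16 = 77472 mm.
5 intermediate landings contribute 5 × 1500 = 7500 mm.
Total developed length = 77472 + 7500 = 84972 mm.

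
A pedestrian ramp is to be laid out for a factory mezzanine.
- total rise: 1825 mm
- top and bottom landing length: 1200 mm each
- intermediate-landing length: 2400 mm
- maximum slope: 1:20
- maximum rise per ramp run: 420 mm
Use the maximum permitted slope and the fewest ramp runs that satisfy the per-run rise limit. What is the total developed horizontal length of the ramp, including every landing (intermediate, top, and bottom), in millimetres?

48500 mm

⌈1825/420⌉ = 5 ramp runs. That means 4 intermediate landings.
Horizontal run for 1825 mm of rise at 1:20 is 1825 × 20 = 36500 mm.
4 intermediate landings contribute 4 × 2400 = 9600 mm.
Top and bottom landings: 2 × 1200 = 2400 mm.
Total = 36500 + 9600 + 2400 = 48500 mm.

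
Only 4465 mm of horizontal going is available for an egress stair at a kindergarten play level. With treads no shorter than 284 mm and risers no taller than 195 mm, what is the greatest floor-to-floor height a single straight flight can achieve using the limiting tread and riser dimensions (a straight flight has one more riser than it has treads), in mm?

3120 mm

Treads that fit: ⌊4465 / 284⌋ = 15.
Risers = treads + 1 = 16.
Maximum height = 16 × 195 = 3120 mm.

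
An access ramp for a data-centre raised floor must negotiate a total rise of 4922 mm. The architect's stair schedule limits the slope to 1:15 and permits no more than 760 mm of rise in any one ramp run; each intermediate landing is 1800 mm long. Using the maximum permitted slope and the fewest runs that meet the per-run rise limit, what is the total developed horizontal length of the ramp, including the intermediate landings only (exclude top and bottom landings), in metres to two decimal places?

84.63 m

4922 / 760 = 6.48, so 7 ramp runs are needed. That means 6 intermediate landings.
Horizontal run for 4922 mm of rise at 1:15 is 4922 × 15 = 73830 mm.
Intermediate landings: 6 × 1800 = 10800 mm.
Developed length = 73830 + 10800 = 84630 mm.
= 84.63 m.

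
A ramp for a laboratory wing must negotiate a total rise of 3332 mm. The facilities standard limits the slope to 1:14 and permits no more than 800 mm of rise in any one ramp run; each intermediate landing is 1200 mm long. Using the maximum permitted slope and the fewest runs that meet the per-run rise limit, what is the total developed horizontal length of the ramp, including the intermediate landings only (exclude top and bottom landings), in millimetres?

51448 mm

⌈3332/800⌉ = 5 ramp runs. That means 4 intermediate landings.
Horizontal run for 3332 mm of rise at 1:14 is 3332 × 14 = 46648 mm.
Intermediate landings: 4 × 1200 = 4800 mm.
Total developed length = 46648 + 4800 = 51448 mm.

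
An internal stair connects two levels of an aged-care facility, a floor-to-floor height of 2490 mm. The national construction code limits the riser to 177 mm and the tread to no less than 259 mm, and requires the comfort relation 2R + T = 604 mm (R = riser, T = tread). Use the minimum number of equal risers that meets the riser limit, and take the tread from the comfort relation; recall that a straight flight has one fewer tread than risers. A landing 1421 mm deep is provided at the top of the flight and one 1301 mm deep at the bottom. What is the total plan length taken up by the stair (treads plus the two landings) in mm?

6530 mm

2490 / 177 = 14.07, so 15 risers are needed.
Riser R = 2490 / 15 = 166 mm, within the 177 mm limit.
Tread T = 604 − 2 × 166 = 272 mm (≥ 259 mm).
Going = (15 − 1) × 272 = 3808 mm.
Add landings: 3808 + 1421 + 1301 = 6530 mm.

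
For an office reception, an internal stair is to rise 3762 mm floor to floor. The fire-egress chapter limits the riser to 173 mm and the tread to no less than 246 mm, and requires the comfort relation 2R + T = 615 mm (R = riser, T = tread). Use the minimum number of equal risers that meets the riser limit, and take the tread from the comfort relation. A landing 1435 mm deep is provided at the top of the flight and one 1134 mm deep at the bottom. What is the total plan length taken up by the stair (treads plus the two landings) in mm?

8302 mm

3762 / 173 = 21.75, so 22 risers are needed.
R = 3762 ÷ 22 = 171 mm.
From 2R + T = 615: T = 615 − 342 = 273 mm.
22 risers give 21 treads; going = 21 × 273 = 5733 mm.
Add landings: 5733 + 1435 + 1134 = 8302 mm.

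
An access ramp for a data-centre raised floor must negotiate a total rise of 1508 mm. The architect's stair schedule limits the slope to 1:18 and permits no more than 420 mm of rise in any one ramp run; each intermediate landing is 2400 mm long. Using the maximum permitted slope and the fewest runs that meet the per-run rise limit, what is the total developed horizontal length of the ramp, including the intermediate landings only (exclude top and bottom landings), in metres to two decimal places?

⌈1508/420⌉ = 4 ramp runs. That means 3 intermediate landings.
Horizontal run for 1508 mm of rise at 1:18 is 1508 × 18 = 27144 mm.
Intermediate landings: 3 × 2400 = 7200 mm.
Developed length = 27144 + 7200 = 34344 mm.
= 34.34 m.

34.34 m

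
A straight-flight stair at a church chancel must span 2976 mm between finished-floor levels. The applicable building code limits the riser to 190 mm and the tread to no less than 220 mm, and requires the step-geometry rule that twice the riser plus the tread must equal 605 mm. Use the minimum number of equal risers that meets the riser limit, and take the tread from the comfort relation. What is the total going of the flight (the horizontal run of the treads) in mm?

3495 mm

2976 / 190 = 15.663 → round up to 16 risers.
Riser R = 2976 / 16 = 186 mm, within the 190 mm limit.
Tread T = 605 − 2 × 186 = 233 mm (≥ 220 mm).
16 risers give 15 treads; going = 15 × 233 = 3495 mm.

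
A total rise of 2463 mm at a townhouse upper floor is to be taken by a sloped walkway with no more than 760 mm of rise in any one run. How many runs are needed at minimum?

4 runs

2463 / 760 = 3.24, so 4 ramp runs are needed.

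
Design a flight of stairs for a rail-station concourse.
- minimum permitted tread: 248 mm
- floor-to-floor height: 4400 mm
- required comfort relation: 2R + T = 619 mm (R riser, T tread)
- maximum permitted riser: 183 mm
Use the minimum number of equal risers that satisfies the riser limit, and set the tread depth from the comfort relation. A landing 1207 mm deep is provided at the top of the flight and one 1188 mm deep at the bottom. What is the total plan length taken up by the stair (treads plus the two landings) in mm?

4400 / 183 = 24.044 → round up to 25 risers.
Each riser is 4400/25 = 176 mm (≤ 183 mm).
Tread T = 619 − 2 × 176 = 267 mm (≥ 248 mm).
Treads = 25 − 1 = 24; going = 24 × 267 = 6408 mm.
Enclosure = 6408 + 1207 + 1188 = 8803 mm.

8803 mm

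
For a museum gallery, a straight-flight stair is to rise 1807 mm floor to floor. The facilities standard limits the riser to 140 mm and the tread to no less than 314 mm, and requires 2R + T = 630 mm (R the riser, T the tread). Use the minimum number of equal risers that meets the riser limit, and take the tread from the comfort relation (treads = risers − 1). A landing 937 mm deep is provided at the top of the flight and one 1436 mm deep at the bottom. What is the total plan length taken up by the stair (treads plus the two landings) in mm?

1807 / 140 = 12.91, so 13 risers are needed.
Each riser is 1807/13 = 139 mm (≤ 140 mm).
T = 630 − 2·139 = 352 mm, which satisfies the 314 mm minimum.
Going = (13 − 1) × 352 = 4224 mm.
Enclosure = 4224 + 937 + 1436 = 6597 mm.

6597 mm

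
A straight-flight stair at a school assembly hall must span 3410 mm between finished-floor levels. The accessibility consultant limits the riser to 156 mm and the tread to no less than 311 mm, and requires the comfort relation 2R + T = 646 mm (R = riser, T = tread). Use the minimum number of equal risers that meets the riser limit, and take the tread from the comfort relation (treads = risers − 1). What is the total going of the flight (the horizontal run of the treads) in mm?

7056 mm

At most 156 each: 3410/156 = 21.86, giving 22 risers.
Each riser is 3410/22 = 155 mm (≤ 156 mm).
Tread T = 646 − 2 × 155 = 336 mm (≥ 311 mm).
22 risers give 21 treads; going = 21 × 336 = 7056 mm.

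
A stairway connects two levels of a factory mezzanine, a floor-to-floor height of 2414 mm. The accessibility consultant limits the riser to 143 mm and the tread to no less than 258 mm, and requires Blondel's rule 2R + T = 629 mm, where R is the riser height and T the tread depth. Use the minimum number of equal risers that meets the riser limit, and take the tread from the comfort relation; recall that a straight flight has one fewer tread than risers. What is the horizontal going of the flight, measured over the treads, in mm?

2414 / 143 = 16.881 → round up to 17 risers.
Riser R = 2414 / 17 = 142 mm, within the 143 mm limit.
Tread T = 629 − 2 × 142 = 345 mm (≥ 258 mm).
Going = (17 − 1) × 345 = 5520 mm.

5520 mm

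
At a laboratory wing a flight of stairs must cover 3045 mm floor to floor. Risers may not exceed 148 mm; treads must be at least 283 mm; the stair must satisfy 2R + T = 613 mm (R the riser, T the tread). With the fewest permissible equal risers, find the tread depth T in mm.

At most 148 each: 3045/148 = 20.57, giving 21 risers.
R = 3045 ÷ 21 = 145 mm.
Tread T = 613 − 2 × 145 = 323 mm (≥ 283 mm).

323 mm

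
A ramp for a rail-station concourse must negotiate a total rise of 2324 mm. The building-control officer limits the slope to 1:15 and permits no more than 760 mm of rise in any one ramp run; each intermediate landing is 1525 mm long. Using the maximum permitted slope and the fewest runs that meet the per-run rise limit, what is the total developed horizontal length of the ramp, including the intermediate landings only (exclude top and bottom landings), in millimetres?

At most 760 each: 2324/760 = 3.06, giving 4 ramp runs. That means 3 intermediate landings.
Ramp run (horizontal) at 1:15: 2324 × 15 = 34860 mm.
Intermediate landings: 3 × 1525 = 4575 mm.
Total developed length = 34860 + 4575 = 39435 mm.

39435 mm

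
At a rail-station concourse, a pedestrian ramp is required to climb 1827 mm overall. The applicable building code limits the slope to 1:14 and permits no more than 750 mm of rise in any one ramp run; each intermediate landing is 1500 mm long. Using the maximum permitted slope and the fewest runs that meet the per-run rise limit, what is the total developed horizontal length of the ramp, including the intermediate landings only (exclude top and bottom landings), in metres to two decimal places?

28.58 m

⌈1827/750⌉ = 3 ramp runs. That means 2 intermediate landings.
Horizontal run for 1827 mm of rise at 1:14 is 1827 × 14 = 25578 mm.
2 intermediate landings contribute 2 × 1500 = 3000 mm.
Developed length = 25578 + 3000 = 28578 mm.
= 28.58 m.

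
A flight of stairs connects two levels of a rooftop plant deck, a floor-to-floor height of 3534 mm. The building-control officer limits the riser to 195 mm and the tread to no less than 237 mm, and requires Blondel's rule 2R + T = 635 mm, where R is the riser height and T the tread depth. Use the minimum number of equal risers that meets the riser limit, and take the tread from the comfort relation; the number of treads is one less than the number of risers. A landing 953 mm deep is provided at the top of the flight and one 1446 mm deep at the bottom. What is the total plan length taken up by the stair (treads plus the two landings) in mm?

⌈3534/195⌉ = 19 risers.
Each riser is 3534/19 = 186 mm (≤ 195 mm).
Tread T = 635 − 2 × 186 = 263 mm (≥ 237 mm).
19 risers give 18 treads; going = 18 × 263 = 4734 mm.
Add landings: 4734 + 953 + 1446 = 7133 mm.

7133 mm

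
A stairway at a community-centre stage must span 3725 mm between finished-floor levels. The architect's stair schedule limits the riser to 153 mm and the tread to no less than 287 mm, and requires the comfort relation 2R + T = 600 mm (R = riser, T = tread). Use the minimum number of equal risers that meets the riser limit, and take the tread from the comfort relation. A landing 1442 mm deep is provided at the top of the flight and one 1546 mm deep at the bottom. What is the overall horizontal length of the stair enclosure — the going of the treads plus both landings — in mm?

3725 / 153 = 24.35, so 25 risers are needed.
Riser R = 3725 / 25 = 149 mm, within the 153 mm limit.
From 2R + T = 600: T = 600 − 298 = 302 mm.
25 risers give 24 treads; going = 24 × 302 = 7248 mm.
Add landings: 7248 + 1442 + 1546 = 10236 mm.

10236 mm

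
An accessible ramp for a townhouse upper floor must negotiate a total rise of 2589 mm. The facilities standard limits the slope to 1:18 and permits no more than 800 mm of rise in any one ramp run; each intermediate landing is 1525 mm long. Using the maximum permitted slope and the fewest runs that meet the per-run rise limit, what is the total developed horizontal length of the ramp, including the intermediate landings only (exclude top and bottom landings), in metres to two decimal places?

51.18 m

At most 800 each: 2589/800 = 3.24, giving 4 ramp runs. That means 3 intermediate landings.
Ramp run (horizontal) at 1:18: 2589 × 18 = 46602 mm.
3 intermediate landings contribute 3 × 1525 = 4575 mm.
Developed length = 46602 + 4575 = 51177 mm.
= 51.18 m.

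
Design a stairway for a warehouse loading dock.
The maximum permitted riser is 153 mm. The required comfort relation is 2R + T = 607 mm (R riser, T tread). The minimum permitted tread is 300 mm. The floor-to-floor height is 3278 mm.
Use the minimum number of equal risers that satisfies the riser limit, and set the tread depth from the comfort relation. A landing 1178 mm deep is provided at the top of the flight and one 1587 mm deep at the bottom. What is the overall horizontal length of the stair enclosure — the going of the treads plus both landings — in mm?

3278 / 153 = 21.425 → round up to 22 risers.
Each riser is 3278/22 = 149 mm (≤ 153 mm).
Tread T = 607 − 2 × 149 = 309 mm (≥ 300 mm).
22 risers give 21 treads; going = 21 × 309 = 6489 mm.
Enclosure = 6489 + 1178 + 1587 = 9254 mm.

9254 mm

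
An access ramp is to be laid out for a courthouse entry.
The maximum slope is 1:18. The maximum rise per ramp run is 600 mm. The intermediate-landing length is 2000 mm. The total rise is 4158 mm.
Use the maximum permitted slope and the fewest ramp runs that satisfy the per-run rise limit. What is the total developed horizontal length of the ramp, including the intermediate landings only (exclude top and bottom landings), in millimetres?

4158 / 600 = 6.93, so 7 ramp runs are needed. That means 6 intermediate landings.
Horizontal run for 4158 mm of rise at 1:18 is 4158 × 18 = 74844 mm.
Intermediate landings: 6 × 2000 = 12000 mm.
Developed length = 74844 + 12000 = 86844 mm.

86844 mm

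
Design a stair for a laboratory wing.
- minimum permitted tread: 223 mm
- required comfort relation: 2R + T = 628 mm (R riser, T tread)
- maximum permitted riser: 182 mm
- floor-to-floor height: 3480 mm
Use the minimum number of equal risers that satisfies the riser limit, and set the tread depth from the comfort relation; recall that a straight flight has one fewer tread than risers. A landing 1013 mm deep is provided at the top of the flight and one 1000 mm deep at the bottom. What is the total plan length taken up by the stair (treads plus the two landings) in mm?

7333 mm

At most 182 each: 3480/182 = 19.12, giving 20 risers.
Each riser is 3480/20 = 174 mm (≤ 182 mm).
Tread T = 628 − 2 × 174 = 280 mm (≥ 223 mm).
Treads = 20 − 1 = 19; going = 19 × 280 = 5320 mm.
Enclosure = 5320 + 1013 + 1000 = 7333 mm.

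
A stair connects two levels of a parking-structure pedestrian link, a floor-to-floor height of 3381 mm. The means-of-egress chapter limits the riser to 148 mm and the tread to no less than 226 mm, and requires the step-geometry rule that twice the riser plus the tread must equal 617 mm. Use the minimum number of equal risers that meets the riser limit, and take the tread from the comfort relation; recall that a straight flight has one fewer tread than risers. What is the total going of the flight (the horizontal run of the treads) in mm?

3381 / 148 = 22.84, so 23 risers are needed.
Each riser is 3381/23 = 147 mm (≤ 148 mm).
Tread T = 617 − 2 × 147 = 323 mm (≥ 226 mm).
Treads = 23 − 1 = 22; going = 22 × 323 = 7106 mm.

7106 mm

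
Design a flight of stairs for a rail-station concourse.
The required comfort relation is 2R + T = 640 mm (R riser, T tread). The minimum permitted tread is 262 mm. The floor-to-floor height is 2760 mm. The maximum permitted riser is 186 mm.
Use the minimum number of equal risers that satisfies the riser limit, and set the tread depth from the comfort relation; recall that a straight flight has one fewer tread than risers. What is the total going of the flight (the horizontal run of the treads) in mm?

At most 186 each: 2760/186 = 14.84, giving 15 risers.
Each riser is 2760/15 = 184 mm (≤ 186 mm).
T = 640 − 2·184 = 272 mm, which satisfies the 262 mm minimum.
Treads = 15 − 1 = 14; going = 14 × 272 = 3808 mm.

3808 mm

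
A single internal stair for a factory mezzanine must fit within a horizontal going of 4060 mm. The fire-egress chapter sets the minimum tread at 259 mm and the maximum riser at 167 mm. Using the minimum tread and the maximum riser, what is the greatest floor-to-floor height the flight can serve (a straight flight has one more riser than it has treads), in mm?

Treads that fit: ⌊4060 / 259⌋ = 15.
Risers = treads + 1 = 16.
Maximum height = 16 × 167 = 2672 mm.

2672 mm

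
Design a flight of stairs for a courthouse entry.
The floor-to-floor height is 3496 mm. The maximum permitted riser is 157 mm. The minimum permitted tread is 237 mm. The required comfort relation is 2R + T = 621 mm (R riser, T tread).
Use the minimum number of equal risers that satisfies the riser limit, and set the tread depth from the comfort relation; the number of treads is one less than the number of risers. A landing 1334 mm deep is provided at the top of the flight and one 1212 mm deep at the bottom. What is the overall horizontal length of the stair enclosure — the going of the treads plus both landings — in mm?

9520 mm

At most 157 each: 3496/157 = 22.27, giving 23 risers.
Riser R = 3496 / 23 = 152 mm, within the 157 mm limit.
Tread T = 621 − 2 × 152 = 317 mm (≥ 237 mm).
23 risers give 22 treads; going = 22 × 317 = 6974 mm.
Add landings: 6974 + 1334 + 1212 = 9520 mm.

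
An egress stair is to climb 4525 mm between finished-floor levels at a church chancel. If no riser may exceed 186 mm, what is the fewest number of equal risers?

At most 186 each: 4525/186 = 24.33, giving 25 risers.

25 risers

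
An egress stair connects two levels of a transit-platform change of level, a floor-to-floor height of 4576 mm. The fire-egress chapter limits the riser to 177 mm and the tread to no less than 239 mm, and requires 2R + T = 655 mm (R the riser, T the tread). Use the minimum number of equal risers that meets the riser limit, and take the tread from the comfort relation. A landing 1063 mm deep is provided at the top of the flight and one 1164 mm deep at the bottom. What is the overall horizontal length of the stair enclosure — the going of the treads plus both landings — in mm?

4576 / 177 = 25.85, so 26 risers are needed.
Riser R = 4576 / 26 = 176 mm, within the 177 mm limit.
Tread T = 655 − 2 × 176 = 303 mm (≥ 239 mm).
Going = (26 − 1) × 303 = 7575 mm.
Enclosure = 7575 + 1063 + 1164 = 9802 mm.

9802 mm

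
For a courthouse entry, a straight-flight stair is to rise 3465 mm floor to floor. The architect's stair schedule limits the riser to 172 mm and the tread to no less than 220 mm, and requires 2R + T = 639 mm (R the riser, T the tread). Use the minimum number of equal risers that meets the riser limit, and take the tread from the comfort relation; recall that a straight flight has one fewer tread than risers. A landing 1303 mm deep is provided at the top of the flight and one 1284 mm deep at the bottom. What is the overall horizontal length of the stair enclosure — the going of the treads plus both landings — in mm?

⌈3465/172⌉ = 21 risers.
Riser R = 3465 / 21 = 165 mm, within the 172 mm limit.
T = 639 − 2·165 = 309 mm, which satisfies the 220 mm minimum.
21 risers give 20 treads; going = 20 × 309 = 6180 mm.
Enclosure = 6180 + 1303 + 1284 = 8767 mm.

8767 mm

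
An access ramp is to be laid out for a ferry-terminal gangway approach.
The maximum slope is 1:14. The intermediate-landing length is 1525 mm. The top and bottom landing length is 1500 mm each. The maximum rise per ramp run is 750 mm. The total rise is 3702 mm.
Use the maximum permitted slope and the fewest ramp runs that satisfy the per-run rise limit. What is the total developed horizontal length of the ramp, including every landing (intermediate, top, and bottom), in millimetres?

⌈3702/750⌉ = 5 ramp runs. That means 4 intermediate landings.
Ramp run (horizontal) at 1:14: 3702 × 14 = 51828 mm.
Intermediate landings: 4 × 1525 = 6100 mm.
Top and bottom landings: 2 × 1500 = 3000 mm.
Total = 51828 + 6100 + 3000 = 60928 mm.

60928 mm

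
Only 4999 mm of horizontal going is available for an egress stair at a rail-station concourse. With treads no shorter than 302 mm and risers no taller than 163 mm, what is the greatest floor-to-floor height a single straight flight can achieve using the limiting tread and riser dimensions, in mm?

4999 / 302 = 16.55, so 16 treads fit.
Risers = treads + 1 = 17.
Maximum height = 17 × 163 = 2771 mm.

2771 mm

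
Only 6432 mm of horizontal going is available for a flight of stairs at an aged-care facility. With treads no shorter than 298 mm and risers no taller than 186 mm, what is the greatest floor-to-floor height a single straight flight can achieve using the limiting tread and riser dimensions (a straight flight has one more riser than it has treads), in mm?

6432 / 298 = 21.58, so 21 treads fit.
Risers = treads + 1 = 22.
Maximum height = 22 × 186 = 4092 mm.

4092 mm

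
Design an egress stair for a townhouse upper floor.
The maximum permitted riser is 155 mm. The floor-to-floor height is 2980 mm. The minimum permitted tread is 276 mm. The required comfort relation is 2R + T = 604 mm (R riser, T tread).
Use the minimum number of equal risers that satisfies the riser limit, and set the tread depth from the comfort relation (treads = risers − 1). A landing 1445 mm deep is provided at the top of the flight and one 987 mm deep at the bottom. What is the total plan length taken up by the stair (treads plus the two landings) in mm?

2980 / 155 = 19.23, so 20 risers are needed.
Each riser is 2980/20 = 149 mm (≤ 155 mm).
T = 604 − 2·149 = 306 mm, which satisfies the 276 mm minimum.
20 risers give 19 treads; going = 19 × 306 = 5814 mm.
Enclosure = 5814 + 1445 + 987 = 8246 mm.

8246 mm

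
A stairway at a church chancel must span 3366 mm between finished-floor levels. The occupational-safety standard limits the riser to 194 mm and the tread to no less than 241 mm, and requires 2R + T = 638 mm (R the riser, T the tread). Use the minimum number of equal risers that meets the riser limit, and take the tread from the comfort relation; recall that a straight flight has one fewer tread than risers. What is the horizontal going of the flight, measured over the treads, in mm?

4488 mm

3366 / 194 = 17.351 → round up to 18 risers.
R = 3366 ÷ 18 = 187 mm.
T = 638 − 2·187 = 264 mm, which satisfies the 241 mm minimum.
Treads = 18 − 1 = 17; going = 17 × 264 = 4488 mm.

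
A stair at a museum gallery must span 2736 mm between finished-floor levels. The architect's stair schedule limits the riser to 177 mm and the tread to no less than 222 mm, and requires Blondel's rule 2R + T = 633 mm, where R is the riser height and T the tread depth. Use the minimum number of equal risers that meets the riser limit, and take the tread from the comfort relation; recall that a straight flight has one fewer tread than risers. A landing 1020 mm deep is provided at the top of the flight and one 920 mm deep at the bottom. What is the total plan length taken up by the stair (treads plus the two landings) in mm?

At most 177 each: 2736/177 = 15.46, giving 16 risers.
Each riser is 2736/16 = 171 mm (≤ 177 mm).
From 2R + T = 633: T = 633 − 342 = 291 mm.
Going = (16 − 1) × 291 = 4365 mm.
Add landings: 4365 + 1020 + 920 = 6305 mm.

6305 mm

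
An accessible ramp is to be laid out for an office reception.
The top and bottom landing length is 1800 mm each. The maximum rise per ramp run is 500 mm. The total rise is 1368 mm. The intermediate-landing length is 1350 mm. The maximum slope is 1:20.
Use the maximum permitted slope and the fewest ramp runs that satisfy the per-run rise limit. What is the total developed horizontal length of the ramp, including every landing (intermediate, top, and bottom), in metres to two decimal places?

33.66 m

At most 500 each: 1368/500 = 2.74, giving 3 ramp runs. That means 2 intermediate landings.
Ramp run (horizontal) at 1:20: 1368 × 20 = 27360 mm.
Intermediate landings: 2 × 1350 = 2700 mm.
Top and bottom landings: 2 × 1800 = 3600 mm.
Total = 27360 + 2700 + 3600 = 33660 mm.
= 33.66 m.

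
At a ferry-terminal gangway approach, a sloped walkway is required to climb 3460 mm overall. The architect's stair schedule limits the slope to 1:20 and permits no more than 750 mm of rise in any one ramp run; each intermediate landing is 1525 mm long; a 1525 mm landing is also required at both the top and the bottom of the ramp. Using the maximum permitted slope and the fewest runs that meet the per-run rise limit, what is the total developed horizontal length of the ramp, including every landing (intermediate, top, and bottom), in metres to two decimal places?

78.35 m

3460 / 750 = 4.61, so 5 ramp runs are needed. That means 4 intermediate landings.
Horizontal run for 3460 mm of rise at 1:20 is 3460 × 20 = 69200 mm.
Intermediate landings: 4 × 1525 = 6100 mm.
Top and bottom landings: 2 × 1525 = 3050 mm.
Total = 69200 + 6100 + 3050 = 78350 mm.
= 78.35 m.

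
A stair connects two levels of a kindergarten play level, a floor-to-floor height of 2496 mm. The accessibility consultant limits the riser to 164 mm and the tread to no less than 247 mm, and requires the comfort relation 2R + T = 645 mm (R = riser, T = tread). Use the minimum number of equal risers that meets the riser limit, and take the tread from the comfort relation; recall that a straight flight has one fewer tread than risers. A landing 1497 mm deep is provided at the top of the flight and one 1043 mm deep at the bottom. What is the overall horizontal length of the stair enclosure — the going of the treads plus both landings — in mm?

⌈2496/164⌉ = 16 risers.
Riser R = 2496 / 16 = 156 mm, within the 164 mm limit.
Tread T = 645 − 2 × 156 = 333 mm (≥ 247 mm).
16 risers give 15 treads; going = 15 × 333 = 4995 mm.
Enclosure = 4995 + 1497 + 1043 = 7535 mm.

7535 mm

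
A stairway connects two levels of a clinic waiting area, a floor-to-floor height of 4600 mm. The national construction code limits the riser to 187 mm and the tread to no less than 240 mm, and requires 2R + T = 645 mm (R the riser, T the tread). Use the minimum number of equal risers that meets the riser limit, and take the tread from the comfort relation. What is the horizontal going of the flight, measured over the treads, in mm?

4600 / 187 = 24.599 → round up to 25 risers.
R = 4600 ÷ 25 = 184 mm.
T = 645 − 2·184 = 277 mm, which satisfies the 240 mm minimum.
Going = (25 − 1) × 277 = 6648 mm.

6648 mm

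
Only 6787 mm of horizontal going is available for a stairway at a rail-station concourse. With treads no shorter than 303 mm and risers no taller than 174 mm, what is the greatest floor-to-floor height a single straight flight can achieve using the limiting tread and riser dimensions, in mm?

Treads that fit: ⌊6787 / 303⌋ = 22.
Risers = treads + 1 = 23.
Maximum height = 23 × 174 = 4002 mm.

4002 mm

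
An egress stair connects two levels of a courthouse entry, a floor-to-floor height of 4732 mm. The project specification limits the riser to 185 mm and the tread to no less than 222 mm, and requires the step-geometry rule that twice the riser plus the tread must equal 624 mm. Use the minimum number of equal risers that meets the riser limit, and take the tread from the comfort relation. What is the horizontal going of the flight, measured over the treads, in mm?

6500 mm

4732 / 185 = 25.58, so 26 risers are needed.
Riser R = 4732 / 26 = 182 mm, within the 185 mm limit.
T = 624 − 2·182 = 260 mm, which satisfies the 222 mm minimum.
26 risers give 25 treads; going = 25 × 260 = 6500 mm.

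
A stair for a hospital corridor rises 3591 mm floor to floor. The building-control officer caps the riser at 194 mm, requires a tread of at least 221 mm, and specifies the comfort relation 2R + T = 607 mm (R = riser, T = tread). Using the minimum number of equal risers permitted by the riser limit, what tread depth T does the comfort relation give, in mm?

3591 / 194 = 18.51, so 19 risers are needed.
R = 3591 ÷ 19 = 189 mm.
T = 607 − 2·189 = 229 mm, which satisfies the 221 mm minimum.

229 mm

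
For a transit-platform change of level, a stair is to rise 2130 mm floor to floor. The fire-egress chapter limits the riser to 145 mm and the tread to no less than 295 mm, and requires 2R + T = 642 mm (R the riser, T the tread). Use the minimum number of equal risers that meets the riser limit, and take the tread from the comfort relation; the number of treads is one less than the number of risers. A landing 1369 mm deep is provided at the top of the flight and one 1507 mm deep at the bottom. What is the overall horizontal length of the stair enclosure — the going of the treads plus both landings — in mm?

2130 / 145 = 14.690 → round up to 15 risers.
Each riser is 2130/15 = 142 mm (≤ 145 mm).
T = 642 − 2·142 = 358 mm, which satisfies the 295 mm minimum.
15 risers give 14 treads; going = 14 × 358 = 5012 mm.
Enclosure = 5012 + 1369 + 1507 = 7888 mm.

7888 mm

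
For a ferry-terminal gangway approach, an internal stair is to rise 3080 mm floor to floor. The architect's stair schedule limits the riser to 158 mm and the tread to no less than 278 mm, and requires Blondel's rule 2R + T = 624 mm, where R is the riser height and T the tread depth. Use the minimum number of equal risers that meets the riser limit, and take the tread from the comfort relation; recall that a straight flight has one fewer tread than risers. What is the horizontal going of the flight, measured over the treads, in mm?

⌈3080/158⌉ = 20 risers.
Each riser is 3080/20 = 154 mm (≤ 158 mm).
T = 624 − 2·154 = 316 mm, which satisfies the 278 mm minimum.
Treads = 20 − 1 = 19; going = 19 × 316 = 6004 mm.

6004 mm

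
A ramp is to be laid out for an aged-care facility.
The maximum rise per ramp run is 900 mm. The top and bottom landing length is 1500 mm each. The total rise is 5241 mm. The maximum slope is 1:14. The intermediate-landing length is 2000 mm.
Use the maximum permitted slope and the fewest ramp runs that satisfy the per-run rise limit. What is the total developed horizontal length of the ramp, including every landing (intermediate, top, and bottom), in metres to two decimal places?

86.37 m

⌈5241/900⌉ = 6 ramp runs. That means 5 intermediate landings.
Ramp run (horizontal) at 1:14: 5241 × 14 = 73374 mm.
5 intermediate landings contribute 5 × 2000 = 10000 mm.
Top and bottom landings: 2 × 1500 = 3000 mm.
Total = 73374 + 10000 + 3000 = 86374 mm.
= 86.37 m.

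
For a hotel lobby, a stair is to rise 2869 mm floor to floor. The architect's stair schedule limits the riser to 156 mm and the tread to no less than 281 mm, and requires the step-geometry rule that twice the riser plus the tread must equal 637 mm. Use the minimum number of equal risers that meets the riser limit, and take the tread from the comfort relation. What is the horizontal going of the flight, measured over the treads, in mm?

2869 / 156 = 18.391 → round up to 19 risers.
R = 2869 ÷ 19 = 151 mm.
Tread T = 637 − 2 × 151 = 335 mm (≥ 281 mm).
Going = (19 − 1) × 335 = 6030 mm.

6030 mm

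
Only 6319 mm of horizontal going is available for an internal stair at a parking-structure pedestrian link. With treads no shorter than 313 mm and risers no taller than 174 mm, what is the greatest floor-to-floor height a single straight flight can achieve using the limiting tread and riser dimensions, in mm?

3654 mm

6319 / 313 = 20.19, so 20 treads fit.
Risers = treads + 1 = 21.
Maximum height = 21 × 174 = 3654 mm.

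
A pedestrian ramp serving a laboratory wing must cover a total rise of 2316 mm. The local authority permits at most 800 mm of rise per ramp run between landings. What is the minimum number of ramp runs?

⌈2316/800⌉ = 3 ramp runs.

3 runs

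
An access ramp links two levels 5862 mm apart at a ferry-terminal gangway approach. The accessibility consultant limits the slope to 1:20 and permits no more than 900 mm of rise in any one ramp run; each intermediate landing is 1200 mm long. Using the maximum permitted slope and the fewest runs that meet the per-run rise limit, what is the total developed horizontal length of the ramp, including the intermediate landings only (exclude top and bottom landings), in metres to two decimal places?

⌈5862/900⌉ = 7 ramp runs. That means 6 intermediate landings.
Ramp run (horizontal) at 1:20: 5862 × 20 = 117240 mm.
6 intermediate landings contribute 6 × 1200 = 7200 mm.
Developed length = 117240 + 7200 = 124440 mm.
= 124.44 m.

124.44 m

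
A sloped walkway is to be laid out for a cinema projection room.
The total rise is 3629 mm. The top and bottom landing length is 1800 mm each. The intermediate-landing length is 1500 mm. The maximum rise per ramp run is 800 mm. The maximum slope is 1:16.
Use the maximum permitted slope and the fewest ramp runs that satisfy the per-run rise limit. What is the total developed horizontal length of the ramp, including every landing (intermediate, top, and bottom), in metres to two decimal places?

3629 / 800 = 4.54, so 5 ramp runs are needed. That means 4 intermediate landings.
Ramp run (horizontal) at 1:16: 3629 × 16 = 58064 mm.
Intermediate landings: 4 × 1500 = 6000 mm.
Top and bottom landings: 2 × 1800 = 3600 mm.
Total = 58064 + 6000 + 3600 = 67664 mm.
= 67.66 m.

67.66 m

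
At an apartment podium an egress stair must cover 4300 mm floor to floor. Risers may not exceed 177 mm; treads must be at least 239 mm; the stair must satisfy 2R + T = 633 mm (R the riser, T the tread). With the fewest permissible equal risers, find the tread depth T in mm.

289 mm

4300 / 177 = 24.29, so 25 risers are needed.
Each riser is 4300/25 = 172 mm (≤ 177 mm).
T = 633 − 2·172 = 289 mm, which satisfies the 239 mm minimum.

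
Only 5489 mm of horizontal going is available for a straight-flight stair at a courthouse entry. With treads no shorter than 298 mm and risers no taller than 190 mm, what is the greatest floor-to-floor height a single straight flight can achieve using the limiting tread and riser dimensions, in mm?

5489 / 298 = 18.42, so 18 treads fit.
Risers = treads + 1 = 19.
Maximum height = 19 × 190 = 3610 mm.

3610 mm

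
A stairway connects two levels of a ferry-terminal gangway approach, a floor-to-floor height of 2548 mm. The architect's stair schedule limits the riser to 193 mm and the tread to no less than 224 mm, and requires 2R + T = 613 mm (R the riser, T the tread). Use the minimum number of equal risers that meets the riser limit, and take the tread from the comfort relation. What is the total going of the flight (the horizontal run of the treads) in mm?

2548 / 193 = 13.20, so 14 risers are needed.
Riser R = 2548 / 14 = 182 mm, within the 193 mm limit.
Tread T = 613 − 2 × 182 = 249 mm (≥ 224 mm).
Going = (14 − 1) × 249 = 3237 mm.

3237 mm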